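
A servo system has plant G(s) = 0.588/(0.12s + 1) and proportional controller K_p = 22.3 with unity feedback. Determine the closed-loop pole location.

Closed loop: T(s) = K_p·G/(1+K_p·G) = 13.11/(0.12s + 1 + 13.11), with pole at s = −(1 + 13.11)/0.12 = −117.6.

s = -117.6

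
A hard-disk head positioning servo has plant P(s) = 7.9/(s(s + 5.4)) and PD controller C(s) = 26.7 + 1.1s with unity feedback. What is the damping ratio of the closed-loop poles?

Forward path: (26.7 + 1.1s)·7.9/(s(s+5.4)). The closed-loop characteristic equation is s² + (5.4 + 7.9·1.1)s + 7.9·26.7 = 0.
That is s² + 14.09s + 210.9 = 0, so ω_n = 14.52 rad/s and ζ = 14.09/(2·14.52) = 0.4851.

ζ = 0.485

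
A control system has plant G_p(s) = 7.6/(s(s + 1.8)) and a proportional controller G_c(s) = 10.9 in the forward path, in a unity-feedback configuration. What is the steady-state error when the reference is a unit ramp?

0.0217

The loop has one pole at the origin (type 1). Velocity error constant K_v = lim_{s→0} s·G_c(s)G_p(s) = 10.9·7.6/1.8 = 46.02.
Steady-state error to a unit ramp: e_ss = 1/K_v = 0.0217.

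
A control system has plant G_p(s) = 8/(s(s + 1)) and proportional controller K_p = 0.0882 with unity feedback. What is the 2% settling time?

The closed-loop denominator s² + 1s + 0.7056 gives ω_n = √0.7056 = 0.84 and ζ = 1/(2ω_n) = 0.5952.
2% settling time T_s ≈ 4/(ζω_n) = 4/0.5 = 8 s.

T_s ≈ 8 s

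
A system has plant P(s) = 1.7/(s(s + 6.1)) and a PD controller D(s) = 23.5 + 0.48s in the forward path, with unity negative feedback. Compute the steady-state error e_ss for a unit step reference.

The open loop D(s)P(s) has a pole at the origin (type 1), so the static position error constant is infinite and e_ss = 1/(1+∞) = 0.

0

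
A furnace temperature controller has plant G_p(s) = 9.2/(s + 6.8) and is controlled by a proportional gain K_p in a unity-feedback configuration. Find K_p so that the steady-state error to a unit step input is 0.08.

For a type-0 loop with proportional control, e_ss = 1/(1 + K_p·G_p(0)).
G_p(0) = 1.353. Require 1/(1 + K_p·1.353) = 0.08, so 1 + 1.353·K_p = 12.5.
K_p = (12.5 − 1)/1.353 = 8.5.

K_p = 8.5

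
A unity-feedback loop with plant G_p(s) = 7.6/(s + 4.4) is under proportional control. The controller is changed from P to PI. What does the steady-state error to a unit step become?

0

The integrator makes K_pos = lim_{s→0} C(s)G(s) infinite, so e_ss = 1/(1+K_pos) = 0.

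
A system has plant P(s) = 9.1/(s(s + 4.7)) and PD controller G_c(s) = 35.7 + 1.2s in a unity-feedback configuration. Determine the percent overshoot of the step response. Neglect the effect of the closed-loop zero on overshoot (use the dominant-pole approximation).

Forward path: (35.7 + 1.2s)·9.1/(s(s+4.7)). The closed-loop characteristic equation is s² + (4.7 + 9.1·1.2)s + 9.1·35.7 = 0.
That is s² + 15.62s + 324.9 = 0, so ω_n = 18.02 rad/s and ζ = 15.62/(2·18.02) = 0.4333.
%OS = 100·exp(−πζ/√(1−ζ²)) = 22.1%.

22.1%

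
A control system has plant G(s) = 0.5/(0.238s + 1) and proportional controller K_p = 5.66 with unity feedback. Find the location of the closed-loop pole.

s = -16.09

Closed loop: T(s) = K_p·G/(1+K_p·G) = 2.83/(0.238s + 1 + 2.83), with pole at s = −(1 + 2.83)/0.238 = −16.09.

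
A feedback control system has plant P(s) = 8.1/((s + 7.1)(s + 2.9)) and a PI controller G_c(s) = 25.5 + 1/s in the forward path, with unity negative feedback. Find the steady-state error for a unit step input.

0

The open loop G_c(s)P(s) has a pole at the origin (type 1), so the static position error constant is infinite and e_ss = 1/(1+∞) = 0.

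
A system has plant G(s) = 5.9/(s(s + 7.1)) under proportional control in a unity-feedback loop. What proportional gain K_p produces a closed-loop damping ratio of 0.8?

K_p = 3.34

Closed-loop characteristic equation: s² + 7.1s + K_p·5.9 = 0.
So ω_n = √(5.9K_p) and 2ζω_n = 7.1, giving ζ = 7.1/(2√(5.9K_p)).
Setting ζ = 0.8: √(5.9K_p) = 7.1/(2·0.8) = 4.437, so K_p = 19.69/5.9 = 3.34.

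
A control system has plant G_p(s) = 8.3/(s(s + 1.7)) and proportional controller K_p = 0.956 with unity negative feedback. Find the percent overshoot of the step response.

37%

The closed-loop denominator s² + 1.7s + 7.935 gives ω_n = √7.935 = 2.817 and ζ = 1.7/(2ω_n) = 0.3018.
%OS = 100·exp(−πζ/√(1−ζ²)) = 100·exp(−π·0.3018/√0.9089) = 37%.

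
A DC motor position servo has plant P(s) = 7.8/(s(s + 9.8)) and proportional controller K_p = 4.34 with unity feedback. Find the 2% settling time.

T_s ≈ 0.816 s

Closed-loop characteristic equation: s² + 9.8s + 33.85 = 0, so ω_n = 5.818 rad/s and ζ = 9.8/(2·5.818) = 0.8422.
2% settling time T_s ≈ 4/(ζω_n) = 4/4.9 = 0.816 s.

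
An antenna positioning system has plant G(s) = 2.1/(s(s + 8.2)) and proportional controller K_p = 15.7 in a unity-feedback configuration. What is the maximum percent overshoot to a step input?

4.06%

The closed-loop denominator s² + 8.2s + 32.97 gives ω_n = √32.97 = 5.742 and ζ = 8.2/(2ω_n) = 0.714.
%OS = 100·exp(−πζ/√(1−ζ²)) = 100·exp(−π·0.714/√0.4901) = 4.06%.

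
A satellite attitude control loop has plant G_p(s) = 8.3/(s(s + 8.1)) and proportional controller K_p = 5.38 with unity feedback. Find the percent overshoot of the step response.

9.13%

Closed-loop characteristic equation: s² + 8.1s + 44.65 = 0, so ω_n = 6.682 rad/s and ζ = 8.1/(2·6.682) = 0.6061.
%OS = 100·exp(−πζ/√(1−ζ²)) = 100·exp(−π·0.6061/√0.6327) = 9.13%.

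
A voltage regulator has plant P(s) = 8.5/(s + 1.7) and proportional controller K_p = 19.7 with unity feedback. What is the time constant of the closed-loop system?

Closed-loop transfer function: T(s) = K_p·P(s)/(1 + K_p·P(s)) = 167.4/(s + 1.7 + 167.4) = 167.4/(s + 169.1).
Time constant τ = 1/169.1 = 0.00591 s.

τ = 0.00591 s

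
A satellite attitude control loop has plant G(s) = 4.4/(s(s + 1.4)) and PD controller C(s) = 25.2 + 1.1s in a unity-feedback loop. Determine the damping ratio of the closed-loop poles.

ζ = 0.296

Forward path: (25.2 + 1.1s)·4.4/(s(s+1.4)). The closed-loop characteristic equation is s² + (1.4 + 4.4·1.1)s + 4.4·25.2 = 0.
That is s² + 6.24s + 110.9 = 0, so ω_n = 10.53 rad/s and ζ = 6.24/(2·10.53) = 0.2963.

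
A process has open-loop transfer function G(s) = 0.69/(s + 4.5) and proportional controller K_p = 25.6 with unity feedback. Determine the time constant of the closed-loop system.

τ = 0.0451 s

Closed-loop transfer function: T(s) = K_p·G(s)/(1 + K_p·G(s)) = 17.66/(s + 4.5 + 17.66) = 17.66/(s + 22.16).
Time constant τ = 1/22.16 = 0.0451 s.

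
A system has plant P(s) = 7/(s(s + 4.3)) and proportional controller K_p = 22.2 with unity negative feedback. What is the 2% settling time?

The closed-loop denominator s² + 4.3s + 155.4 gives ω_n = √155.4 = 12.47 and ζ = 4.3/(2ω_n) = 0.1725.
2% settling time T_s ≈ 4/(ζω_n) = 4/2.15 = 1.86 s.

T_s ≈ 1.86 s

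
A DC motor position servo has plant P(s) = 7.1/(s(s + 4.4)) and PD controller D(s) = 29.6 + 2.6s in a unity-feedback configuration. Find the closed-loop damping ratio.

Forward path: (29.6 + 2.6s)·7.1/(s(s+4.4)). The closed-loop characteristic equation is s² + (4.4 + 7.1·2.6)s + 7.1·29.6 = 0.
That is s² + 22.86s + 210.2 = 0, so ω_n = 14.5 rad/s and ζ = 22.86/(2·14.5) = 0.7884.

ζ = 0.788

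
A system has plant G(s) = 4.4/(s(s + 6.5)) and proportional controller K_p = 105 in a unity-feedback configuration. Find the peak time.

T_p = 0.148 s

Closed-loop characteristic equation: s² + 6.5s + 462 = 0, so ω_n = 21.49 rad/s and ζ = 6.5/(2·21.49) = 0.1512.
Damped frequency ω_d = ω_n√(1−ζ²) = 21.25 rad/s, so peak time T_p = π/ω_d = 0.148 s.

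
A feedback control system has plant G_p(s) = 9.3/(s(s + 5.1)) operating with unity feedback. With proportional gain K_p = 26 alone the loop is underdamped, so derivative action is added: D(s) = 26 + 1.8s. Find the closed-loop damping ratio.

ζ = 0.702

Forward path: (26 + 1.8s)·9.3/(s(s+5.1)). The closed-loop characteristic equation is s² + (5.1 + 9.3·1.8)s + 9.3·26 = 0.
That is s² + 21.84s + 241.8 = 0, so ω_n = 15.55 rad/s and ζ = 21.84/(2·15.55) = 0.7023.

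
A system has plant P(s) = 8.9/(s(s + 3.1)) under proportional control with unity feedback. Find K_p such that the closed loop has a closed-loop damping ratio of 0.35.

Closed-loop characteristic equation: s² + 3.1s + K_p·8.9 = 0.
So ω_n = √(8.9K_p) and 2ζω_n = 3.1, giving ζ = 3.1/(2√(8.9K_p)).
Setting ζ = 0.35: √(8.9K_p) = 3.1/(2·0.35) = 4.429, so K_p = 19.61/8.9 = 2.2.

K_p = 2.2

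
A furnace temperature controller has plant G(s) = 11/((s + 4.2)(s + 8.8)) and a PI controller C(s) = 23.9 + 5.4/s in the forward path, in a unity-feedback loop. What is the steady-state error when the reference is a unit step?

0

The open loop C(s)G(s) has a pole at the origin (type 1), so the static position error constant is infinite and e_ss = 1/(1+∞) = 0.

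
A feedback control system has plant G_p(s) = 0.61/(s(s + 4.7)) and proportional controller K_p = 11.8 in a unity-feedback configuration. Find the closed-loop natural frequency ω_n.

With unity feedback the closed-loop characteristic equation is s² + 4.7s + 11.8·0.61 = s² + 4.7s + 7.198 = 0.
So ω_n² = 7.198 ⇒ ω_n = 2.683 rad/s, and ζ = 4.7/(2ω_n) = 0.876.

ω_n = 2.68 rad/s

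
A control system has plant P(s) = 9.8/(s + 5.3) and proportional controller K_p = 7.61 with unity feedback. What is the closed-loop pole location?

Closed-loop transfer function: T(s) = K_p·P(s)/(1 + K_p·P(s)) = 74.58/(s + 5.3 + 74.58) = 74.58/(s + 79.88).
The closed-loop pole is at s = −79.88.

s = -79.88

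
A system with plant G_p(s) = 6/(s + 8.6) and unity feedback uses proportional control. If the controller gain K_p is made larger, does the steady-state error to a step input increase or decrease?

decrease

The position error constant K_pos = K_p·G_p(0) grows with K_p, and e_ss = 1/(1+K_pos) falls.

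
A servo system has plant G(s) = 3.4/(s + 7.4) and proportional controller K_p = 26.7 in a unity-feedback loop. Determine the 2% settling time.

Closed-loop transfer function: T(s) = K_p·G(s)/(1 + K_p·G(s)) = 90.78/(s + 7.4 + 90.78) = 90.78/(s + 98.18).
Time constant τ = 1/98.18 = 0.01019 s, so the 2% settling time is about 4τ = 0.0407 s.

T_s ≈ 0.0407 s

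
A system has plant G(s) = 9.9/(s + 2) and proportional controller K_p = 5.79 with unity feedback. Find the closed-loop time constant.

Closed-loop transfer function: T(s) = K_p·G(s)/(1 + K_p·G(s)) = 57.32/(s + 2 + 57.32) = 57.32/(s + 59.32).
Time constant τ = 1/59.32 = 0.0169 s.

τ = 0.0169 s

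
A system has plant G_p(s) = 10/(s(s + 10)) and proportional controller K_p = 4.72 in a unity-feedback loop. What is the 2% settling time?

From 1 + K_pG_p(s) = 0: s² + 10s + 47.2 = 0 ⇒ ω_n = 6.87, ζ = 0.7278.
2% settling time T_s ≈ 4/(ζω_n) = 4/5 = 0.8 s.

T_s ≈ 0.8 s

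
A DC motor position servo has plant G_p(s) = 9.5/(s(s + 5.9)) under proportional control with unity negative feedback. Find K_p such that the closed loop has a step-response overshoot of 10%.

From %OS = 100·exp(−πζ/√(1−ζ²)) = 10%, ζ = −ln(0.1)/√(π²+ln²(0.1)) = 0.5912.
Characteristic equation s² + 5.9s + 9.5K_p = 0 gives ζ = 5.9/(2√(9.5K_p)).
Setting ζ = 0.5912: √(9.5K_p) = 5.9/(2·0.5912) = 4.99, so K_p = 24.9/9.5 = 2.62.

K_p = 2.62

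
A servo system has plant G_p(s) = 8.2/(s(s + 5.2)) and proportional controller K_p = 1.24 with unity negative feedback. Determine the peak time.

The closed-loop denominator s² + 5.2s + 10.17 gives ω_n = √10.17 = 3.189 and ζ = 5.2/(2ω_n) = 0.8154.
Damped frequency ω_d = ω_n√(1−ζ²) = 1.846 rad/s, so peak time T_p = π/ω_d = 1.7 s.

T_p = 1.7 s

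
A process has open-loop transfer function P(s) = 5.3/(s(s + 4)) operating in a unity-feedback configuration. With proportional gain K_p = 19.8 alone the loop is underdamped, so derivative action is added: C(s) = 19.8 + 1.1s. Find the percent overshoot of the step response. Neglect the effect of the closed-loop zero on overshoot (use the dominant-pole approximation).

17.9%

Forward path: (19.8 + 1.1s)·5.3/(s(s+4)). The closed-loop characteristic equation is s² + (4 + 5.3·1.1)s + 5.3·19.8 = 0.
That is s² + 9.83s + 104.9 = 0, so ω_n = 10.24 rad/s and ζ = 9.83/(2·10.24) = 0.4798.
%OS = 100·exp(−πζ/√(1−ζ²)) = 17.9%.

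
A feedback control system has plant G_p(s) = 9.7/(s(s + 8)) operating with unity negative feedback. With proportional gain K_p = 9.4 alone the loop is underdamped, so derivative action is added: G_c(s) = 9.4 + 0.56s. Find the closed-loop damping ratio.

Forward path: (9.4 + 0.56s)·9.7/(s(s+8)). The closed-loop characteristic equation is s² + (8 + 9.7·0.56)s + 9.7·9.4 = 0.
That is s² + 13.43s + 91.18 = 0, so ω_n = 9.549 rad/s and ζ = 13.43/(2·9.549) = 0.7033.

ζ = 0.703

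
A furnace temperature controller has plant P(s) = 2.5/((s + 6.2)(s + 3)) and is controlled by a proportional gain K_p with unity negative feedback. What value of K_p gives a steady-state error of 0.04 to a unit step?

K_p = 179

For a type-0 loop with proportional control, e_ss = 1/(1 + K_p·P(0)).
P(0) = 0.1344. Require 1/(1 + K_p·0.1344) = 0.04, so 1 + 0.1344·K_p = 25.
K_p = (25 − 1)/0.1344 = 179.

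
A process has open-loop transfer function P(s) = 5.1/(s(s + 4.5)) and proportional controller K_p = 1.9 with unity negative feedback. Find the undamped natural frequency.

ω_n = 3.11 rad/s

The closed-loop denominator is s(s+4.5) + 1.9·5.1 = s² + 4.5s + 9.69.
So ω_n² = 9.69 ⇒ ω_n = 3.113 rad/s, and ζ = 4.5/(2ω_n) = 0.723.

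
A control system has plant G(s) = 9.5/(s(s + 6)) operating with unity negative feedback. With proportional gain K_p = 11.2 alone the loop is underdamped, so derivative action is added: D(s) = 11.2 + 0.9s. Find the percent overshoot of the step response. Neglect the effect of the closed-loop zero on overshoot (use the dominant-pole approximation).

Forward path: (11.2 + 0.9s)·9.5/(s(s+6)). The closed-loop characteristic equation is s² + (6 + 9.5·0.9)s + 9.5·11.2 = 0.
That is s² + 14.55s + 106.4 = 0, so ω_n = 10.32 rad/s and ζ = 14.55/(2·10.32) = 0.7053.
%OS = 100·exp(−πζ/√(1−ζ²)) = 4.39%.

4.39%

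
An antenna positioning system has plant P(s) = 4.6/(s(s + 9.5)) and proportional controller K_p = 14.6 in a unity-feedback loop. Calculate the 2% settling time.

T_s ≈ 0.842 s

From 1 + K_pP(s) = 0: s² + 9.5s + 67.16 = 0 ⇒ ω_n = 8.195, ζ = 0.5796.
2% settling time T_s ≈ 4/(ζω_n) = 4/4.75 = 0.842 s.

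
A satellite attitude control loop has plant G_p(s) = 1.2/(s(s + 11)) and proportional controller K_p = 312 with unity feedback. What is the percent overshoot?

From 1 + K_pG_p(s) = 0: s² + 11s + 374.4 = 0 ⇒ ω_n = 19.35, ζ = 0.2842.
%OS = 100·exp(−πζ/√(1−ζ²)) = 100·exp(−π·0.2842/√0.9192) = 39.4%.

39.4%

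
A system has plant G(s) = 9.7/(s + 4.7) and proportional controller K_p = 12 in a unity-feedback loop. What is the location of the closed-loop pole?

s = -121.1

Closed-loop transfer function: T(s) = K_p·G(s)/(1 + K_p·G(s)) = 116.4/(s + 4.7 + 116.4) = 116.4/(s + 121.1).
The closed-loop pole is at s = −121.1.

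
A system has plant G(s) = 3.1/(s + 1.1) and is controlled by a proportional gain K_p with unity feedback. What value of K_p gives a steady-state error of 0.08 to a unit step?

K_p = 4.08

The loop is type 0, so e_ss(step) = 1/(1 + K_pos) with K_pos = K_p·G(0).
G(0) = 2.818. Require 1/(1 + K_p·2.818) = 0.08, so 1 + 2.818·K_p = 12.5.
K_p = (12.5 − 1)/2.818 = 4.08.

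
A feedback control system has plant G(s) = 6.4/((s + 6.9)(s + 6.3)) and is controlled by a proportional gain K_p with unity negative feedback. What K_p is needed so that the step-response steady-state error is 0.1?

The loop is type 0, so e_ss(step) = 1/(1 + K_pos) with K_pos = K_p·G(0).
G(0) = 0.1472. Require 1/(1 + K_p·0.1472) = 0.1, so 1 + 0.1472·K_p = 10.
K_p = (10 − 1)/0.1472 = 61.1.

K_p = 61.1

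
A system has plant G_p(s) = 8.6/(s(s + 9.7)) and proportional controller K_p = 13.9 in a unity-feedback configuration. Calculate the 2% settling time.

T_s ≈ 0.825 s

From 1 + K_pG_p(s) = 0: s² + 9.7s + 119.5 = 0 ⇒ ω_n = 10.93, ζ = 0.4436.
2% settling time T_s ≈ 4/(ζω_n) = 4/4.85 = 0.825 s.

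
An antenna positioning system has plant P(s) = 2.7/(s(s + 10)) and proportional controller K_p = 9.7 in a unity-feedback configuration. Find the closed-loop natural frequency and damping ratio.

The closed-loop denominator is s(s+10) + 9.7·2.7 = s² + 10s + 26.19.
Matching s² + 2ζω_n s + ω_n²: ω_n = √26.19 = 5.118 rad/s and 2ζω_n = 10, so ζ = 10/(2·5.118) = 0.977.

ω_n = 5.12 rad/s, ζ = 0.977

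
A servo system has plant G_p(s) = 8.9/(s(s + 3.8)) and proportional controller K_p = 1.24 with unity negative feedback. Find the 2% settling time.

T_s ≈ 2.11 s

From 1 + K_pG_p(s) = 0: s² + 3.8s + 11.04 = 0 ⇒ ω_n = 3.322, ζ = 0.5719.
2% settling time T_s ≈ 4/(ζω_n) = 4/1.9 = 2.11 s.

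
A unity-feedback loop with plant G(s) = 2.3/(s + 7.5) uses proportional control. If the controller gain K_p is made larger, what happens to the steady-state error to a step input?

The position error constant K_pos = K_p·G(0) grows with K_p, and e_ss = 1/(1+K_pos) falls.

decrease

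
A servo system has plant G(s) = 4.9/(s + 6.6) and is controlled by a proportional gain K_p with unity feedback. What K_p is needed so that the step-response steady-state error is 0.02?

K_p = 66

Steady-state error for a unit step on this type-0 loop is 1/(1 + K_p·G(0)).
G(0) = 0.7424. Require 1/(1 + K_p·0.7424) = 0.02, so 1 + 0.7424·K_p = 50.
K_p = (50 − 1)/0.7424 = 66.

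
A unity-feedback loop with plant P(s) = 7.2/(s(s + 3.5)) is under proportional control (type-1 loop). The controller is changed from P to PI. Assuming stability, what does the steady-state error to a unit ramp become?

0

The integrator raises the loop to type 2, so K_v → ∞ and e_ss to a ramp is zero.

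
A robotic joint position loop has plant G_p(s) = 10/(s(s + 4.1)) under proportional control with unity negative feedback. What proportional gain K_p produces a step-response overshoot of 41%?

K_p = 5.64

From %OS = 100·exp(−πζ/√(1−ζ²)) = 41%, ζ = −ln(0.41)/√(π²+ln²(0.41)) = 0.273.
Characteristic equation s² + 4.1s + 10K_p = 0 gives ζ = 4.1/(2√(10K_p)).
Setting ζ = 0.273: √(10K_p) = 4.1/(2·0.273) = 7.509, so K_p = 56.38/10 = 5.64.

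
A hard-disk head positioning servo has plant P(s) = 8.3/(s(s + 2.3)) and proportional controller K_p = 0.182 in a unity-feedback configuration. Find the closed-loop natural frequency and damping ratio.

ω_n = 1.23 rad/s, ζ = 0.936

The closed-loop denominator is s(s+2.3) + 0.182·8.3 = s² + 2.3s + 1.511.
So ω_n² = 1.511 ⇒ ω_n = 1.229 rad/s, and ζ = 2.3/(2ω_n) = 0.936.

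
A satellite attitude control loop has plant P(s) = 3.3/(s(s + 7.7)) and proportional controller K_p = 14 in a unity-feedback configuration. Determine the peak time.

T_p = 0.561 s

Closed-loop characteristic equation: s² + 7.7s + 46.2 = 0, so ω_n = 6.797 rad/s and ζ = 7.7/(2·6.797) = 0.5664.
Damped frequency ω_d = ω_n√(1−ζ²) = 5.602 rad/s, so peak time T_p = π/ω_d = 0.561 s.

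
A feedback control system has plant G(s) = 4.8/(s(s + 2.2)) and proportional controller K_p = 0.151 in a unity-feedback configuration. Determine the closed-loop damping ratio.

The closed-loop denominator is s(s+2.2) + 0.151·4.8 = s² + 2.2s + 0.7248.
Matching s² + 2ζω_n s + ω_n²: ω_n = √0.7248 = 0.8514 rad/s and 2ζω_n = 2.2, so ζ = 2.2/(2·0.8514) = 1.29.

ζ = 1.29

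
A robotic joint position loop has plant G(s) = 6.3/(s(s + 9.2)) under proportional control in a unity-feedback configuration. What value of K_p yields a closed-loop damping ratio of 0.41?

Closed-loop characteristic equation: s² + 9.2s + K_p·6.3 = 0.
So ω_n = √(6.3K_p) and 2ζω_n = 9.2, giving ζ = 9.2/(2√(6.3K_p)).
Setting ζ = 0.41: √(6.3K_p) = 9.2/(2·0.41) = 11.22, so K_p = 125.9/6.3 = 20.

K_p = 20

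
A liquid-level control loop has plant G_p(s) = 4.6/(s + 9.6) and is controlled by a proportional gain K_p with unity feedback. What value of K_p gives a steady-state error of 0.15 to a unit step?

K_p = 11.8

The loop is type 0, so e_ss(step) = 1/(1 + K_pos) with K_pos = K_p·G_p(0).
G_p(0) = 0.4792. Require 1/(1 + K_p·0.4792) = 0.15, so 1 + 0.4792·K_p = 6.667.
K_p = (6.667 − 1)/0.4792 = 11.8.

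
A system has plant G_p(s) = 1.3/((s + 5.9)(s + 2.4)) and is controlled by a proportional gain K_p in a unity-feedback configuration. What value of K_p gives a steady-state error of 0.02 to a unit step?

K_p = 534

The loop is type 0, so e_ss(step) = 1/(1 + K_pos) with K_pos = K_p·G_p(0).
G_p(0) = 0.09181. Require 1/(1 + K_p·0.09181) = 0.02, so 1 + 0.09181·K_p = 50.
K_p = (50 − 1)/0.09181 = 534.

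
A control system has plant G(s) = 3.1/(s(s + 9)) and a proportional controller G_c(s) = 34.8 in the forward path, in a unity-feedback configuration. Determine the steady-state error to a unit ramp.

0.0834

The loop has one pole at the origin (type 1). Velocity error constant K_v = lim_{s→0} s·G_c(s)G(s) = 34.8·3.1/9 = 11.99.
Steady-state error to a unit ramp: e_ss = 1/K_v = 0.0834.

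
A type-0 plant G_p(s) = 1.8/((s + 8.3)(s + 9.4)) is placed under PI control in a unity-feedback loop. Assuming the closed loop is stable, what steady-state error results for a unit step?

The PI controller's integrator makes the forward path type 1, so e_ss to a step is zero.

0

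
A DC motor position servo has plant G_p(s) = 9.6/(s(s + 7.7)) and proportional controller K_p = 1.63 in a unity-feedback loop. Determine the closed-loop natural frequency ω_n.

ω_n = 3.96 rad/s

The closed-loop denominator is s(s+7.7) + 1.63·9.6 = s² + 7.7s + 15.65.
So ω_n² = 15.65 ⇒ ω_n = 3.956 rad/s, and ζ = 7.7/(2ω_n) = 0.973.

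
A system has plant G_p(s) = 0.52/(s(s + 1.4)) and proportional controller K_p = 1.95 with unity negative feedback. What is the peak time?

T_p = 4.34 s

The closed-loop denominator s² + 1.4s + 1.014 gives ω_n = √1.014 = 1.007 and ζ = 1.4/(2ω_n) = 0.6952.
Damped frequency ω_d = ω_n√(1−ζ²) = 0.7239 rad/s, so peak time T_p = π/ω_d = 4.34 s.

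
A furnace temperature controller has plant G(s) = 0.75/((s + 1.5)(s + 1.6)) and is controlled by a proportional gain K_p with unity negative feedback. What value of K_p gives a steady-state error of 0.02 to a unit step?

For a type-0 loop with proportional control, e_ss = 1/(1 + K_p·G(0)).
G(0) = 0.3125. Require 1/(1 + K_p·0.3125) = 0.02, so 1 + 0.3125·K_p = 50.
K_p = (50 − 1)/0.3125 = 157.

K_p = 157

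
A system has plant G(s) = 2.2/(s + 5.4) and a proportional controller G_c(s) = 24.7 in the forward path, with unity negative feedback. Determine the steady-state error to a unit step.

0.0904

The loop is type 0. Static position error constant K_pos = G_c(0)·G(0) = 24.7·0.4074 = 10.06.
Steady-state error to a unit step: e_ss = 1/(1+K_pos) = 1/11.06 = 0.0904.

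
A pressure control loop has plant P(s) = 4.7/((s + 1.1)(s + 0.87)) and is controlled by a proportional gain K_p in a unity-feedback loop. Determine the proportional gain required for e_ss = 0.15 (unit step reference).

K_p = 1.15

Steady-state error for a unit step on this type-0 loop is 1/(1 + K_p·P(0)).
P(0) = 4.911. Require 1/(1 + K_p·4.911) = 0.15, so 1 + 4.911·K_p = 6.667.
K_p = (6.667 − 1)/4.911 = 1.15.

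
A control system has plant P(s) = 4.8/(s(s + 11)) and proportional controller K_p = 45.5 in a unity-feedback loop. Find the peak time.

T_p = 0.229 s

The closed-loop denominator s² + 11s + 218.4 gives ω_n = √218.4 = 14.78 and ζ = 11/(2ω_n) = 0.3722.
Damped frequency ω_d = ω_n√(1−ζ²) = 13.72 rad/s, so peak time T_p = π/ω_d = 0.229 s.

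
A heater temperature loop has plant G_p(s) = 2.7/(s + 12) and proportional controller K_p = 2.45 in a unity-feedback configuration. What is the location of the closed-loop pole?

s = -18.62

Closed-loop transfer function: T(s) = K_p·G_p(s)/(1 + K_p·G_p(s)) = 6.615/(s + 12 + 6.615) = 6.615/(s + 18.62).
The closed-loop pole is at s = −18.62.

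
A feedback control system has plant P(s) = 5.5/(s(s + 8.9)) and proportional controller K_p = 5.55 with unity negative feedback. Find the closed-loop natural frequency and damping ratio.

ω_n = 5.52 rad/s, ζ = 0.805

1 + K_p·P(s) = 0 gives s² + 8.9s + 30.52 = 0.
So ω_n² = 30.52 ⇒ ω_n = 5.525 rad/s, and ζ = 8.9/(2ω_n) = 0.805.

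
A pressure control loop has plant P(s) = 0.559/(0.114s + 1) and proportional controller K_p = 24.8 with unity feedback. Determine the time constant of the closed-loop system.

τ = 0.00767 s

Closed loop: T(s) = K_p·P/(1+K_p·P) = 13.86/(0.114s + 1 + 13.86), with pole at s = −(1 + 13.86)/0.114 = −130.4.
Closed-loop time constant τ = 1/130.4 = 0.00767 s.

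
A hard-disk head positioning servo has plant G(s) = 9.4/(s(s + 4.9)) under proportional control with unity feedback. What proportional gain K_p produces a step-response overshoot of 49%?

From %OS = 100·exp(−πζ/√(1−ζ²)) = 49%, ζ = −ln(0.49)/√(π²+ln²(0.49)) = 0.2214.
Characteristic equation s² + 4.9s + 9.4K_p = 0 gives ζ = 4.9/(2√(9.4K_p)).
Setting ζ = 0.2214: √(9.4K_p) = 4.9/(2·0.2214) = 11.06, so K_p = 122.4/9.4 = 13.

K_p = 13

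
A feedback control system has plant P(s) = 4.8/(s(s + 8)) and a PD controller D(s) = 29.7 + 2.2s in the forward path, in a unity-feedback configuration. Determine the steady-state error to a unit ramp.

0.0561

The loop has one pole at the origin (type 1). Velocity error constant K_v = lim_{s→0} s·D(s)P(s) = 29.7·4.8/8 = 17.82.
Steady-state error to a unit ramp: e_ss = 1/K_v = 0.0561.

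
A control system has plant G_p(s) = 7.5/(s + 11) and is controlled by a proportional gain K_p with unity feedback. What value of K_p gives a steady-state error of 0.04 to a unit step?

For a type-0 loop with proportional control, e_ss = 1/(1 + K_p·G_p(0)).
G_p(0) = 0.6818. Require 1/(1 + K_p·0.6818) = 0.04, so 1 + 0.6818·K_p = 25.
K_p = (25 − 1)/0.6818 = 35.2.

K_p = 35.2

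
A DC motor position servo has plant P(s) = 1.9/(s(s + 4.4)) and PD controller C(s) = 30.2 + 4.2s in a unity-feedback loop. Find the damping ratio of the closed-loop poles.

ζ = 0.817

Forward path: (30.2 + 4.2s)·1.9/(s(s+4.4)). The closed-loop characteristic equation is s² + (4.4 + 1.9·4.2)s + 1.9·30.2 = 0.
That is s² + 12.38s + 57.38 = 0, so ω_n = 7.575 rad/s and ζ = 12.38/(2·7.575) = 0.8172.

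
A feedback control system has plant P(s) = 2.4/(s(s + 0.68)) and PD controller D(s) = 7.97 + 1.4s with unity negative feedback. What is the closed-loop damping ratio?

Forward path: (7.97 + 1.4s)·2.4/(s(s+0.68)). The closed-loop characteristic equation is s² + (0.68 + 2.4·1.4)s + 2.4·7.97 = 0.
That is s² + 4.04s + 19.13 = 0, so ω_n = 4.374 rad/s and ζ = 4.04/(2·4.374) = 0.4619.

ζ = 0.462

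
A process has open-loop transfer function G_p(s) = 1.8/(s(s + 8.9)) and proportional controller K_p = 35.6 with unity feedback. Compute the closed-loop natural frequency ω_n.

ω_n = 8 rad/s

1 + K_p·G_p(s) = 0 gives s² + 8.9s + 64.08 = 0.
Matching s² + 2ζω_n s + ω_n²: ω_n = √64.08 = 8.005 rad/s and 2ζω_n = 8.9, so ζ = 8.9/(2·8.005) = 0.556.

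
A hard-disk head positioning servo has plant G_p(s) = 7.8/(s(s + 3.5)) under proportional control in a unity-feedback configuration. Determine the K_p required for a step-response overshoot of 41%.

From %OS = 100·exp(−πζ/√(1−ζ²)) = 41%, ζ = −ln(0.41)/√(π²+ln²(0.41)) = 0.273.
Characteristic equation s² + 3.5s + 7.8K_p = 0 gives ζ = 3.5/(2√(7.8K_p)).
Setting ζ = 0.273: √(7.8K_p) = 3.5/(2·0.273) = 6.41, so K_p = 41.08/7.8 = 5.27.

K_p = 5.27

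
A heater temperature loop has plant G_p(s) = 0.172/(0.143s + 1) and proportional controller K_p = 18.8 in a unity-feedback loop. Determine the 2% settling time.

Closed loop: T(s) = K_p·G_p/(1+K_p·G_p) = 3.234/(0.143s + 1 + 3.234), with pole at s = −(1 + 3.234)/0.143 = −29.61.
τ = 1/29.61 = 0.03378 s, so 2% settling time ≈ 4τ = 0.135 s.

T_s ≈ 0.135 s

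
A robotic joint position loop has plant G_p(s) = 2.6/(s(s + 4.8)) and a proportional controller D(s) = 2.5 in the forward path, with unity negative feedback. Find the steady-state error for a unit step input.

The open loop D(s)G_p(s) has a pole at the origin (type 1), so the static position error constant is infinite and e_ss = 1/(1+∞) = 0.

0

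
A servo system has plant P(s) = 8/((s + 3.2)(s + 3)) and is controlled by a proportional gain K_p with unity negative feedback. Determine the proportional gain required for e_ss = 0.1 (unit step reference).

K_p = 10.8

Steady-state error for a unit step on this type-0 loop is 1/(1 + K_p·P(0)).
P(0) = 0.8333. Require 1/(1 + K_p·0.8333) = 0.1, so 1 + 0.8333·K_p = 10.
K_p = (10 − 1)/0.8333 = 10.8.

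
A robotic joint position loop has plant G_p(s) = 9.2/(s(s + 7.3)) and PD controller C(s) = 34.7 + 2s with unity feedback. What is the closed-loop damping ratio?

Forward path: (34.7 + 2s)·9.2/(s(s+7.3)). The closed-loop characteristic equation is s² + (7.3 + 9.2·2)s + 9.2·34.7 = 0.
That is s² + 25.7s + 319.2 = 0, so ω_n = 17.87 rad/s and ζ = 25.7/(2·17.87) = 0.7192.

ζ = 0.719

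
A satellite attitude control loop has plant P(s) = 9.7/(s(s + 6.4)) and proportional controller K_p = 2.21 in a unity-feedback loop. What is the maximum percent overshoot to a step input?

From 1 + K_pP(s) = 0: s² + 6.4s + 21.44 = 0 ⇒ ω_n = 4.63, ζ = 0.6911.
%OS = 100·exp(−πζ/√(1−ζ²)) = 100·exp(−π·0.6911/√0.5223) = 4.96%.

4.96%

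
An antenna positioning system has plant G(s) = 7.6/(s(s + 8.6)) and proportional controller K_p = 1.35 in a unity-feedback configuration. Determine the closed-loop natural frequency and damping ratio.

The closed-loop denominator is s(s+8.6) + 1.35·7.6 = s² + 8.6s + 10.26.
So ω_n² = 10.26 ⇒ ω_n = 3.203 rad/s, and ζ = 8.6/(2ω_n) = 1.34.

ω_n = 3.2 rad/s, ζ = 1.34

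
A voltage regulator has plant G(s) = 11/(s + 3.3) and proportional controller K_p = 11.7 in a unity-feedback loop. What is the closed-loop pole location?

Closed-loop transfer function: T(s) = K_p·G(s)/(1 + K_p·G(s)) = 128.7/(s + 3.3 + 128.7) = 128.7/(s + 132).
The closed-loop pole is at s = −132.

s = -132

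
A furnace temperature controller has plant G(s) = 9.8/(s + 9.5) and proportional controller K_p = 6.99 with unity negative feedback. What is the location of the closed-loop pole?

Closed-loop transfer function: T(s) = K_p·G(s)/(1 + K_p·G(s)) = 68.5/(s + 9.5 + 68.5) = 68.5/(s + 78).
The closed-loop pole is at s = −78.

s = -78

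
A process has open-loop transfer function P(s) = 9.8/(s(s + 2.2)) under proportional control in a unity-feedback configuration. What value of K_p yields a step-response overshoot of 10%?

K_p = 0.353

From %OS = 100·exp(−πζ/√(1−ζ²)) = 10%, ζ = −ln(0.1)/√(π²+ln²(0.1)) = 0.5912.
Characteristic equation s² + 2.2s + 9.8K_p = 0 gives ζ = 2.2/(2√(9.8K_p)).
Setting ζ = 0.5912: √(9.8K_p) = 2.2/(2·0.5912) = 1.861, so K_p = 3.462/9.8 = 0.353.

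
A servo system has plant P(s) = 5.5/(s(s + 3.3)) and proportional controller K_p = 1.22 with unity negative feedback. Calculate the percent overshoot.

The closed-loop denominator s² + 3.3s + 6.71 gives ω_n = √6.71 = 2.59 and ζ = 3.3/(2ω_n) = 0.637.
%OS = 100·exp(−πζ/√(1−ζ²)) = 100·exp(−π·0.637/√0.5943) = 7.46%.

7.46%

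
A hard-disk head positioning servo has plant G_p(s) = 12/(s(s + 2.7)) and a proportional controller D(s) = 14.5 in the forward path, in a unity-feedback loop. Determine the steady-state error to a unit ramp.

The loop has one pole at the origin (type 1). Velocity error constant K_v = lim_{s→0} s·D(s)G_p(s) = 14.5·12/2.7 = 64.44.
Steady-state error to a unit ramp: e_ss = 1/K_v = 0.0155.

0.0155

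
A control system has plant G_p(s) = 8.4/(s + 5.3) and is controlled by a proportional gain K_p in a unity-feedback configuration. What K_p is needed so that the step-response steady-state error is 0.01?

The loop is type 0, so e_ss(step) = 1/(1 + K_pos) with K_pos = K_p·G_p(0).
G_p(0) = 1.585. Require 1/(1 + K_p·1.585) = 0.01, so 1 + 1.585·K_p = 100.
K_p = (100 − 1)/1.585 = 62.5.

K_p = 62.5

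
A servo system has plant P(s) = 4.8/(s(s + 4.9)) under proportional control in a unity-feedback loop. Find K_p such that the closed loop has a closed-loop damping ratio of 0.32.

K_p = 12.2

Closed-loop characteristic equation: s² + 4.9s + K_p·4.8 = 0.
So ω_n = √(4.8K_p) and 2ζω_n = 4.9, giving ζ = 4.9/(2√(4.8K_p)).
Setting ζ = 0.32: √(4.8K_p) = 4.9/(2·0.32) = 7.656, so K_p = 58.62/4.8 = 12.2.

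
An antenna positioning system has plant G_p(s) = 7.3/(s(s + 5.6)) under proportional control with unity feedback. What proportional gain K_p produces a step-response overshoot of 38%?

K_p = 12.4

From %OS = 100·exp(−πζ/√(1−ζ²)) = 38%, ζ = −ln(0.38)/√(π²+ln²(0.38)) = 0.2943.
Characteristic equation s² + 5.6s + 7.3K_p = 0 gives ζ = 5.6/(2√(7.3K_p)).
Setting ζ = 0.2943: √(7.3K_p) = 5.6/(2·0.2943) = 9.513, so K_p = 90.49/7.3 = 12.4.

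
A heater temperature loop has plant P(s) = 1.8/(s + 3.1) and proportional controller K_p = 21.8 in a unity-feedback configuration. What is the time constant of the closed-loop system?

Closed-loop transfer function: T(s) = K_p·P(s)/(1 + K_p·P(s)) = 39.24/(s + 3.1 + 39.24) = 39.24/(s + 42.34).
Time constant τ = 1/42.34 = 0.0236 s.

τ = 0.0236 s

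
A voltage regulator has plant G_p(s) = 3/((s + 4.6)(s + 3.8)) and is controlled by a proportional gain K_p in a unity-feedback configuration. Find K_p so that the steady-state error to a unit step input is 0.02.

For a type-0 loop with proportional control, e_ss = 1/(1 + K_p·G_p(0)).
G_p(0) = 0.1716. Require 1/(1 + K_p·0.1716) = 0.02, so 1 + 0.1716·K_p = 50.
K_p = (50 − 1)/0.1716 = 286.

K_p = 286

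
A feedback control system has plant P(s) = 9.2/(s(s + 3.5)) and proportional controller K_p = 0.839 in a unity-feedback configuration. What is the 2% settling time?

Closed-loop characteristic equation: s² + 3.5s + 7.719 = 0, so ω_n = 2.778 rad/s and ζ = 3.5/(2·2.778) = 0.6299.
2% settling time T_s ≈ 4/(ζω_n) = 4/1.75 = 2.29 s.

T_s ≈ 2.29 s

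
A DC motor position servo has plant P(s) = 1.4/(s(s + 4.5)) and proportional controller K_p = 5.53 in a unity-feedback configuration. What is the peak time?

T_p = 1.92 s

From 1 + K_pP(s) = 0: s² + 4.5s + 7.742 = 0 ⇒ ω_n = 2.782, ζ = 0.8086.
Damped frequency ω_d = ω_n√(1−ζ²) = 1.637 rad/s, so peak time T_p = π/ω_d = 1.92 s.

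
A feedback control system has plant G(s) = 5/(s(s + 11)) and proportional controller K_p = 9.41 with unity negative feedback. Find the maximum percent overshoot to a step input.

From 1 + K_pG(s) = 0: s² + 11s + 47.05 = 0 ⇒ ω_n = 6.859, ζ = 0.8018.
%OS = 100·exp(−πζ/√(1−ζ²)) = 100·exp(−π·0.8018/√0.3571) = 1.48%.

1.48%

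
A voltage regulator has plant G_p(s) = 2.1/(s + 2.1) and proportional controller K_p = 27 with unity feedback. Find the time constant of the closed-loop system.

Closed-loop transfer function: T(s) = K_p·G_p(s)/(1 + K_p·G_p(s)) = 56.7/(s + 2.1 + 56.7) = 56.7/(s + 58.8).
Time constant τ = 1/58.8 = 0.017 s.

τ = 0.017 s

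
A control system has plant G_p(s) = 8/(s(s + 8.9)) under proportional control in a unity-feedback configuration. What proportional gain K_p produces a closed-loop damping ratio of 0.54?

K_p = 8.49

Closed-loop characteristic equation: s² + 8.9s + K_p·8 = 0.
So ω_n = √(8K_p) and 2ζω_n = 8.9, giving ζ = 8.9/(2√(8K_p)).
Setting ζ = 0.54: √(8K_p) = 8.9/(2·0.54) = 8.241, so K_p = 67.91/8 = 8.49.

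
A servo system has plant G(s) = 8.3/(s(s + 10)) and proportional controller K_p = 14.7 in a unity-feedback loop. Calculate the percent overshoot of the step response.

20.3%

Closed-loop characteristic equation: s² + 10s + 122 = 0, so ω_n = 11.05 rad/s and ζ = 10/(2·11.05) = 0.4527.
%OS = 100·exp(−πζ/√(1−ζ²)) = 100·exp(−π·0.4527/√0.7951) = 20.3%.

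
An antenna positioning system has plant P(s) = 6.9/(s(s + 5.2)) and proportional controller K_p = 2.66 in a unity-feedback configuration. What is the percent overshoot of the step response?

9.08%

Closed-loop characteristic equation: s² + 5.2s + 18.35 = 0, so ω_n = 4.284 rad/s and ζ = 5.2/(2·4.284) = 0.6069.
%OS = 100·exp(−πζ/√(1−ζ²)) = 100·exp(−π·0.6069/√0.6317) = 9.08%.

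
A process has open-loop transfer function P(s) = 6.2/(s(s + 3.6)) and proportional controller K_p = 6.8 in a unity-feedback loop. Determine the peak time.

T_p = 0.504 s

Closed-loop characteristic equation: s² + 3.6s + 42.16 = 0, so ω_n = 6.493 rad/s and ζ = 3.6/(2·6.493) = 0.2772.
Damped frequency ω_d = ω_n√(1−ζ²) = 6.239 rad/s, so peak time T_p = π/ω_d = 0.504 s.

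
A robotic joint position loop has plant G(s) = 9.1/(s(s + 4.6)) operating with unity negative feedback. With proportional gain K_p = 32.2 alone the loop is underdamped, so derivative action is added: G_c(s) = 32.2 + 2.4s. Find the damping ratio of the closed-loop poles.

Forward path: (32.2 + 2.4s)·9.1/(s(s+4.6)). The closed-loop characteristic equation is s² + (4.6 + 9.1·2.4)s + 9.1·32.2 = 0.
That is s² + 26.44s + 293 = 0, so ω_n = 17.12 rad/s and ζ = 26.44/(2·17.12) = 0.7723.

ζ = 0.772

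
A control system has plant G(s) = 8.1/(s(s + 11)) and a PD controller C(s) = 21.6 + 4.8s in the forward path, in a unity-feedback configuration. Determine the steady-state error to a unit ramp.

The loop has one pole at the origin (type 1). Velocity error constant K_v = lim_{s→0} s·C(s)G(s) = 21.6·8.1/11 = 15.91.
Steady-state error to a unit ramp: e_ss = 1/K_v = 0.0629.

0.0629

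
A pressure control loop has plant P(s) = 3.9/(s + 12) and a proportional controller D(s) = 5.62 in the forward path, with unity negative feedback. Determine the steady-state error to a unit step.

The loop is type 0. Static position error constant K_pos = D(0)·P(0) = 5.62·0.325 = 1.827.
Steady-state error to a unit step: e_ss = 1/(1+K_pos) = 1/2.827 = 0.354.

0.354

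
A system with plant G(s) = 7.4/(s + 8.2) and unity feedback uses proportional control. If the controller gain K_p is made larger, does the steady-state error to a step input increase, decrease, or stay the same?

The position error constant K_pos = K_p·G(0) grows with K_p, and e_ss = 1/(1+K_pos) falls.

decrease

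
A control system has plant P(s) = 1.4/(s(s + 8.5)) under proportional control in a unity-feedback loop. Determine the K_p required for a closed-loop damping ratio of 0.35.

Closed-loop characteristic equation: s² + 8.5s + K_p·1.4 = 0.
So ω_n = √(1.4K_p) and 2ζω_n = 8.5, giving ζ = 8.5/(2√(1.4K_p)).
Setting ζ = 0.35: √(1.4K_p) = 8.5/(2·0.35) = 12.14, so K_p = 147.4/1.4 = 105.

K_p = 105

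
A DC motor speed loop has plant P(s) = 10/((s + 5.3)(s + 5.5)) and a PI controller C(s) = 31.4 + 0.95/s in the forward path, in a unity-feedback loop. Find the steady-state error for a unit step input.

0

The open loop C(s)P(s) has a pole at the origin (type 1), so the static position error constant is infinite and e_ss = 1/(1+∞) = 0.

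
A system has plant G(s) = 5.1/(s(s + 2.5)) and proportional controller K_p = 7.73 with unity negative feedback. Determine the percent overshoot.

52.8%

Closed-loop characteristic equation: s² + 2.5s + 39.42 = 0, so ω_n = 6.279 rad/s and ζ = 2.5/(2·6.279) = 0.1991.
%OS = 100·exp(−πζ/√(1−ζ²)) = 100·exp(−π·0.1991/√0.9604) = 52.8%.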